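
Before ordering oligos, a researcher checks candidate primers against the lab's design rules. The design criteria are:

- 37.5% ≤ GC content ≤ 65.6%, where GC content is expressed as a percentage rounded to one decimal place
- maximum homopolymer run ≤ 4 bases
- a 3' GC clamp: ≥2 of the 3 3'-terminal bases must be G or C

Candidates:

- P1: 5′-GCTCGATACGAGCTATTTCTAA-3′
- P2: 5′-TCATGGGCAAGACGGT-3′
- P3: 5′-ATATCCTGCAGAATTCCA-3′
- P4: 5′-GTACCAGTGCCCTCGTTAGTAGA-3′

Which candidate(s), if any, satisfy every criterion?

P1 (22 nt, A=6 T=7 G=4 C=5): GC 9/22 = 40.9% ✓; longest run = 3 ✓; 3' end TAA has 0 G/C, need ≥2 ✗ — fails.
P2 (16 nt, A=4 T=3 G=6 C=3): GC 9/16 = 56.3% ✓; longest run = 3 ✓; 3' end GGT has 2 G/C ✓ — passes.
P3 (18 nt, A=6 T=5 G=2 C=5): GC 7/18 = 38.9% ✓; longest run = 2 ✓; 3' end CCA has 2 G/C ✓ — passes.
P4 (23 nt, A=5 T=6 G=6 C=6): GC 12/23 = 52.2% ✓; longest run = 3 ✓; 3' end AGA has 1 G/C, need ≥2 ✗ — fails.

P2 and P3.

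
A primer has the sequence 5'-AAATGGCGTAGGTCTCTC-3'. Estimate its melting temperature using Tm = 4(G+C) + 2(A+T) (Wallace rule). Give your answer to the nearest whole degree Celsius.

54°C

Base counts: A=4, T=5, G=5, C=4 (length 18).
Tm = 2·(4+5) + 4·(5+4) = 2·9 + 4·9 = 18 + 36 = 54°C.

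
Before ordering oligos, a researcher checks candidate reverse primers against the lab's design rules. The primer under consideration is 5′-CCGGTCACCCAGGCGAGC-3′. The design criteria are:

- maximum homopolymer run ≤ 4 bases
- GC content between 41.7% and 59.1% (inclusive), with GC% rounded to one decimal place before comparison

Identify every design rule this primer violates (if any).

Fails: GC content.

Base counts: A=3, T=1, G=6, C=8 (length 18).
homopolymer run: longest run = 3 ✓
GC content: GC 14/18 = 77.8%, outside 41.7–59.1% ✗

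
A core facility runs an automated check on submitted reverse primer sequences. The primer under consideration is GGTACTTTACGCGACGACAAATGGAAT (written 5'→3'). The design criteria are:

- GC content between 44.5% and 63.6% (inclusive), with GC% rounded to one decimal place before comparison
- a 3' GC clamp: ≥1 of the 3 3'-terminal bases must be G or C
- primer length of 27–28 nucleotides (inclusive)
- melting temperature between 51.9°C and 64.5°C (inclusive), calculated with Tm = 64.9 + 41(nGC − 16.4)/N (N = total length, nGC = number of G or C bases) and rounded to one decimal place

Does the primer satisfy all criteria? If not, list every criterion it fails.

Base counts: A=9, T=6, G=7, C=5 (length 27).
GC content: GC 12/27 = 44.4%, outside 44.5–63.6% ✗
GC clamp: 3' end AAT has 0 G/C, need ≥1 ✗
length: length 27 ✓
Tm: Tm = 64.9 + 41·(12 − 16.4)/27 = 58.2°C ✓

Fails: GC content, GC clamp.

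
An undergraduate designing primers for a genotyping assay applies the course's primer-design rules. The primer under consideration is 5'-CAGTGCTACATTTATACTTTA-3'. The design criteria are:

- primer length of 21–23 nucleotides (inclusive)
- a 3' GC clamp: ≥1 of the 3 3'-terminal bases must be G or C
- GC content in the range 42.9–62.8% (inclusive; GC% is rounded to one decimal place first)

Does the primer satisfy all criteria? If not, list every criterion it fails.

Fails: GC clamp, GC content.

Base counts: A=6, T=9, G=2, C=4 (length 21).
length: length 21 ✓
GC clamp: 3' end TTA has 0 G/C, need ≥1 ✗
GC content: GC 6/21 = 28.6%, outside 42.9–62.8% ✗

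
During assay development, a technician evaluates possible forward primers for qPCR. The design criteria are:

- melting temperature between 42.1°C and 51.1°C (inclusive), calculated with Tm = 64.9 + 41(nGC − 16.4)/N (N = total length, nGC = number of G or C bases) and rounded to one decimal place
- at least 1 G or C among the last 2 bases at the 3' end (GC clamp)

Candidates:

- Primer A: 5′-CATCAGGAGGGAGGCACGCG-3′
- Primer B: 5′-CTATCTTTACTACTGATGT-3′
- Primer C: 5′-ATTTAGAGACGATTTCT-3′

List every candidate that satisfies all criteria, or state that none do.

Primer A (20 nt, A=5 T=1 G=9 C=5): Tm = 64.9 + 41·(14 − 16.4)/20 = 60.0°C, outside 42.1–51.1°C ✗; 3' end CG has 2 G/C ✓ — fails.
Primer B (19 nt, A=4 T=9 G=2 C=4): Tm = 64.9 + 41·(6 − 16.4)/19 = 42.5°C ✓; 3' end GT has 1 G/C ✓ — passes.
Primer C (17 nt, A=5 T=7 G=3 C=2): Tm = 64.9 + 41·(5 − 16.4)/17 = 37.4°C, outside 42.1–51.1°C ✗; 3' end CT has 1 G/C ✓ — fails.

Primer B only.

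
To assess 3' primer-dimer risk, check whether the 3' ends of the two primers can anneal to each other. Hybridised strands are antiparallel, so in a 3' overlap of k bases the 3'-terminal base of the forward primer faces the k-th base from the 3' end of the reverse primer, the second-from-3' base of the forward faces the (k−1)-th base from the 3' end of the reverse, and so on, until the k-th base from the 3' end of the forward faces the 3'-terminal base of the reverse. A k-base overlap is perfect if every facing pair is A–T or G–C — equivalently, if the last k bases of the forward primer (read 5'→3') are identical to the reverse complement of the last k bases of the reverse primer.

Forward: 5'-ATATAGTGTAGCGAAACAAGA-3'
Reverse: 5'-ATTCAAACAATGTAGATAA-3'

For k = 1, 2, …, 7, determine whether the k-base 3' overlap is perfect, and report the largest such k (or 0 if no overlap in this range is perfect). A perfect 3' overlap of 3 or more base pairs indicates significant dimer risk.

Longest perfect overlap: 0 complementary base pairs; below the dimer-risk threshold (threshold 3).

Last 7 bases (5'→3') — forward …AACAAGA, reverse …TAGATAA.
Reverse complement of the reverse primer's last 7 bases: TTATCTA; its first k bases are the reverse complement of the reverse primer's last k bases, so a perfect k-base overlap needs the forward primer's last k bases to equal them.
Comparing (forward last k vs required): k=1: A vs T ✗; k=2: GA vs TT ✗; k=3: AGA vs TTA ✗; k=4: AAGA vs TTAT ✗; k=5: CAAGA vs TTATC ✗; k=6: ACAAGA vs TTATCT ✗; k=7: AACAAGA vs TTATCTA ✗.
No overlap length from 1 to 7 is perfect, so the longest perfect 3' overlap is 0.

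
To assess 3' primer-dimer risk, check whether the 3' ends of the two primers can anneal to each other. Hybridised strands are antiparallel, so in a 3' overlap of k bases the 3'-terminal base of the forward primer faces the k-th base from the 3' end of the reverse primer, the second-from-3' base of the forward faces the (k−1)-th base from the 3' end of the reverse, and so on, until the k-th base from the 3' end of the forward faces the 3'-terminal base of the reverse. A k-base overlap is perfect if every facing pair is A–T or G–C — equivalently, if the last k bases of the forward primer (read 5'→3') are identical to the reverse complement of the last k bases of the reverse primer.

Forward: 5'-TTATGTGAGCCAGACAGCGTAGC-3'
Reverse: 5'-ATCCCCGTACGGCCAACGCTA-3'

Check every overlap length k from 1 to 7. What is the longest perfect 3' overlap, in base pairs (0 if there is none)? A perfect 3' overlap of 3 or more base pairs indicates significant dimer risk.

Last 7 bases (5'→3') — forward …GCGTAGC, reverse …AACGCTA.
Reverse complement of the reverse primer's last 7 bases: TAGCGTT; its first k bases are the reverse complement of the reverse primer's last k bases, so a perfect k-base overlap needs the forward primer's last k bases to equal them.
Comparing (forward last k vs required): k=1: C vs T ✗; k=2: GC vs TA ✗; k=3: AGC vs TAG ✗; k=4: TAGC vs TAGC ✓; k=5: GTAGC vs TAGCG ✗; k=6: CGTAGC vs TAGCGT ✗; k=7: GCGTAGC vs TAGCGTT ✗.
Only k = 4 is perfect, so the longest perfect 3' overlap is 4.

Longest perfect overlap: 4 complementary base pairs; significant dimer risk (threshold 3).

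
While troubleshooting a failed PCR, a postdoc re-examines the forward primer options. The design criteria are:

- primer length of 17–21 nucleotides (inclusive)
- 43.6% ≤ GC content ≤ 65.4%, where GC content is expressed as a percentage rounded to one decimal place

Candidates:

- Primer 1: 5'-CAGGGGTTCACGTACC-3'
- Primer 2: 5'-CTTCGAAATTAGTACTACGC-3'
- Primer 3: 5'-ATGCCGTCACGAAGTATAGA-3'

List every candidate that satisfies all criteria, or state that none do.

Primer 3 only.

Primer 1 (16 nt, A=3 T=3 G=5 C=5): length 16, outside 17–21 ✗; GC 10/16 = 62.5% ✓ — fails.
Primer 2 (20 nt, A=6 T=6 G=3 C=5): length 20 ✓; GC 8/20 = 40.0%, outside 43.6–65.4% ✗ — fails.
Primer 3 (20 nt, A=7 T=4 G=5 C=4): length 20 ✓; GC 9/20 = 45.0% ✓ — passes.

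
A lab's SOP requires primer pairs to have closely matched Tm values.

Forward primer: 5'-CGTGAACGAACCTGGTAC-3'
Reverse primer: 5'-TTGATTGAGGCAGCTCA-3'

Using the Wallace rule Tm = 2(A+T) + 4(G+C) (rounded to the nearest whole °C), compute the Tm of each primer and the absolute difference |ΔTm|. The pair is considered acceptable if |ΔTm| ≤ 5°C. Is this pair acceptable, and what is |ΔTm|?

Forward: A=5 T=3 G=5 C=5 → Tm = 2·8 + 4·10 = 56°C.
Reverse: A=4 T=5 G=5 C=3 → Tm = 2·9 + 4·8 = 50°C.
|ΔTm| = |56 − 50| = 6°C, > 5°C.

|ΔTm| = 6°C; the pair is not acceptable.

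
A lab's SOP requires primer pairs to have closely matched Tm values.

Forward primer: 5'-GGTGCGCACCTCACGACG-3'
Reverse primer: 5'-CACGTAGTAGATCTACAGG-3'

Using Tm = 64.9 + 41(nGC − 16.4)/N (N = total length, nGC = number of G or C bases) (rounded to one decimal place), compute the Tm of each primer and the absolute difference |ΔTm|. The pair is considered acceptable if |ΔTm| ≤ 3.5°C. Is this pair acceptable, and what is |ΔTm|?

Forward: G+C = 13, N = 18 → Tm = 64.9 + 41·(13 − 16.4)/18 = 57.2°C.
Reverse: G+C = 9, N = 19 → Tm = 64.9 + 41·(9 − 16.4)/19 = 48.9°C.
|ΔTm| = |57.2 − 48.9| = 8.3°C, > 3.5°C.

|ΔTm| = 8.3°C; the pair is not acceptable.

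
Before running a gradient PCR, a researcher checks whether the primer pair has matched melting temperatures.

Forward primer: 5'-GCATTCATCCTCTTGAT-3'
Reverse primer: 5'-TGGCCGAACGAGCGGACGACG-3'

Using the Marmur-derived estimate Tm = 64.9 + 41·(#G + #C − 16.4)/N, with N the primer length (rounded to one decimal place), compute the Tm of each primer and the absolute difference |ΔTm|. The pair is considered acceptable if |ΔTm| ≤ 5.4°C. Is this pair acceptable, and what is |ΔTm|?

Forward: G+C = 7, N = 17 → Tm = 64.9 + 41·(7 − 16.4)/17 = 42.2°C.
Reverse: G+C = 15, N = 21 → Tm = 64.9 + 41·(15 − 16.4)/21 = 62.2°C.
|ΔTm| = |42.2 − 62.2| = 20.0°C, > 5.4°C.

|ΔTm| = 20.0°C; the pair is not acceptable.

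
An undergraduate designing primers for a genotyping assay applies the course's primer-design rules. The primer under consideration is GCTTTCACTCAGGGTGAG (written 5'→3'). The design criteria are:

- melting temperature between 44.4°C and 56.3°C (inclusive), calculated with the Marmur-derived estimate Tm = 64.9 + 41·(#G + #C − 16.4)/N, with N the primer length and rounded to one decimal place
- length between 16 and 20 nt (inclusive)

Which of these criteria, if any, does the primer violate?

Base counts: A=3, T=5, G=6, C=4 (length 18).
Tm: Tm = 64.9 + 41·(10 − 16.4)/18 = 50.3°C ✓
length: length 18 ✓

Meets all criteria.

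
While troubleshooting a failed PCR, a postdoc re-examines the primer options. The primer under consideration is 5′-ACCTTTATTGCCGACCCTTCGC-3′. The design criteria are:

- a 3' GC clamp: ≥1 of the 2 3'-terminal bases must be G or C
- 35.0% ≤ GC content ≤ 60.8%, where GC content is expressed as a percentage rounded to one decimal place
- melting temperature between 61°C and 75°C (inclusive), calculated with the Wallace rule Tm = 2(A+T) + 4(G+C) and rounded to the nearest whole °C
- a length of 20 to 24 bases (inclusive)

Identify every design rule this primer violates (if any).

Meets all criteria.

Base counts: A=3, T=7, G=3, C=9 (length 22).
GC clamp: 3' end GC has 2 G/C ✓
GC content: GC 12/22 = 54.5% ✓
Tm: Tm = 2·10 + 4·12 = 68°C ✓
length: length 22 ✓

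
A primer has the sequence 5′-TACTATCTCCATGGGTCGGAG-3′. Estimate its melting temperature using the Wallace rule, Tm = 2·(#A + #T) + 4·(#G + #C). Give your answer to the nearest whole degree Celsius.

64°C

Base counts: A=4, T=6, G=6, C=5 (length 21).
Tm = 2·(4+6) + 4·(6+5) = 2·10 + 4·11 = 20 + 44 = 64°C.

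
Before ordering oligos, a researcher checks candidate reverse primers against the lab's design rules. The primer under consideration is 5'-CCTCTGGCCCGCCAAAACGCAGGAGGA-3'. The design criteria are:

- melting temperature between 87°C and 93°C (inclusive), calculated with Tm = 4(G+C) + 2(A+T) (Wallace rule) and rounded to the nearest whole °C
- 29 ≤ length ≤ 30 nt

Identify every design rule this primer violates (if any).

Base counts: A=7, T=2, G=8, C=10 (length 27).
Tm: Tm = 2·9 + 4·18 = 90°C ✓
length: length 27, outside 29–30 ✗

Fails: length.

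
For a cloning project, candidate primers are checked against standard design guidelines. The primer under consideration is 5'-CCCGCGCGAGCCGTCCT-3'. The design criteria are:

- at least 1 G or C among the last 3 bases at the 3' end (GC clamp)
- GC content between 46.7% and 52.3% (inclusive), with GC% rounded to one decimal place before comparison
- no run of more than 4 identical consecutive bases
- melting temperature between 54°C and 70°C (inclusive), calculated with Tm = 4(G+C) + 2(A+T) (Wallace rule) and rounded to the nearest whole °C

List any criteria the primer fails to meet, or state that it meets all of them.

Base counts: A=1, T=2, G=5, C=9 (length 17).
GC clamp: 3' end CCT has 2 G/C ✓
GC content: GC 14/17 = 82.4%, outside 46.7–52.3% ✗
homopolymer run: longest run = 3 ✓
Tm: Tm = 2·3 + 4·14 = 62°C ✓

Fails: GC content.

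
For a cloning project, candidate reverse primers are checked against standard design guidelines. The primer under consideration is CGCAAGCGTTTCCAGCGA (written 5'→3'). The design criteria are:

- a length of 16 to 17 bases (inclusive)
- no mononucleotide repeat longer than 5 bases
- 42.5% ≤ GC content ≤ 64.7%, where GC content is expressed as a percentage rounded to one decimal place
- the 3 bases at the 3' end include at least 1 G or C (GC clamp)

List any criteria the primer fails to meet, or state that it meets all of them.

Base counts: A=4, T=3, G=5, C=6 (length 18).
length: length 18, outside 16–17 ✗
homopolymer run: longest run = 3 ✓
GC content: GC 11/18 = 61.1% ✓
GC clamp: 3' end CGA has 2 G/C ✓

Fails: length.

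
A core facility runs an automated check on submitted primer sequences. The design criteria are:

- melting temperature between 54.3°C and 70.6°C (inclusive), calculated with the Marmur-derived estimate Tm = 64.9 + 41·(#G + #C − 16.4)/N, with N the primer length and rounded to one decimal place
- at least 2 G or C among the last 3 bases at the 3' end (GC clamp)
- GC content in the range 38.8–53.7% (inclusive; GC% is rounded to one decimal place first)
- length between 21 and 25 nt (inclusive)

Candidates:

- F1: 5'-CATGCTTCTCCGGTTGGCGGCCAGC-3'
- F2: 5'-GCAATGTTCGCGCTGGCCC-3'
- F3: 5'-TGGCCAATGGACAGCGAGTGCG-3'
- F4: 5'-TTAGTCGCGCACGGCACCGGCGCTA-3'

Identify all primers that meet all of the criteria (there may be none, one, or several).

F1 (25 nt, A=2 T=6 G=8 C=9): Tm = 64.9 + 41·(17 − 16.4)/25 = 65.9°C ✓; 3' end AGC has 2 G/C ✓; GC 17/25 = 68.0%, outside 38.8–53.7% ✗; length 25 ✓ — fails.
F2 (19 nt, A=2 T=4 G=6 C=7): Tm = 64.9 + 41·(13 − 16.4)/19 = 57.6°C ✓; 3' end CCC has 3 G/C ✓; GC 13/19 = 68.4%, outside 38.8–53.7% ✗; length 19, outside 21–25 ✗ — fails.
F3 (22 nt, A=5 T=3 G=9 C=5): Tm = 64.9 + 41·(14 − 16.4)/22 = 60.4°C ✓; 3' end GCG has 3 G/C ✓; GC 14/22 = 63.6%, outside 38.8–53.7% ✗; length 22 ✓ — fails.
F4 (25 nt, A=4 T=4 G=8 C=9): Tm = 64.9 + 41·(17 − 16.4)/25 = 65.9°C ✓; 3' end CTA has 1 G/C, need ≥2 ✗; GC 17/25 = 68.0%, outside 38.8–53.7% ✗; length 25 ✓ — fails.

None of the candidates satisfy all criteria.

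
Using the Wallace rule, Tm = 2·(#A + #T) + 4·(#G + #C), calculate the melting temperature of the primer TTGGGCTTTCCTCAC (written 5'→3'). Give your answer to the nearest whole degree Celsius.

Base counts: A=1, T=6, G=3, C=5 (length 15).
Tm = 2·(1+6) + 4·(3+5) = 2·7 + 4·8 = 14 + 32 = 46°C.

46°C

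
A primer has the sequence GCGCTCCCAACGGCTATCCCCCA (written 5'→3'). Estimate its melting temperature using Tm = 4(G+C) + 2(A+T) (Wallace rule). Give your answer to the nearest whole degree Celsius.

Base counts: A=4, T=3, G=4, C=12 (length 23).
Tm = 2·(4+3) + 4·(4+12) = 2·7 + 4·16 = 14 + 64 = 78°C.

78°C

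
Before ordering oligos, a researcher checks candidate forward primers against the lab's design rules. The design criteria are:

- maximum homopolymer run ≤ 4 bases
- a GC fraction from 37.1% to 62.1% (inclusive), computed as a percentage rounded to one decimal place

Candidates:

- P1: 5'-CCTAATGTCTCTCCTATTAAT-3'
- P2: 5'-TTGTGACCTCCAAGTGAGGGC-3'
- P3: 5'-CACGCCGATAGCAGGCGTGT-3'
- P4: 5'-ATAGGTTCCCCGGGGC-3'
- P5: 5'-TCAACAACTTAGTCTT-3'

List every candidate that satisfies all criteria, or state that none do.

P2 only.

P1 (21 nt, A=5 T=9 G=1 C=6): longest run = 2 ✓; GC 7/21 = 33.3%, outside 37.1–62.1% ✗ — fails.
P2 (21 nt, A=4 T=5 G=7 C=5): longest run = 3 ✓; GC 12/21 = 57.1% ✓ — passes.
P3 (20 nt, A=4 T=3 G=7 C=6): longest run = 2 ✓; GC 13/20 = 65.0%, outside 37.1–62.1% ✗ — fails.
P4 (16 nt, A=2 T=3 G=6 C=5): longest run = 4 ✓; GC 11/16 = 68.8%, outside 37.1–62.1% ✗ — fails.
P5 (16 nt, A=5 T=6 G=1 C=4): longest run = 2 ✓; GC 5/16 = 31.3%, outside 37.1–62.1% ✗ — fails.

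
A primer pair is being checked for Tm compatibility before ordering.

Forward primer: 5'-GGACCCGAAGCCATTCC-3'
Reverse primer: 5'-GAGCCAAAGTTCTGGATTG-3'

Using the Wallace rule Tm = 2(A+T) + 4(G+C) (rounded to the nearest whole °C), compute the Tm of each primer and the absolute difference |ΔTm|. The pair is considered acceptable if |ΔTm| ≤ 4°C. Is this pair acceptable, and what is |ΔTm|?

Forward: A=4 T=2 G=4 C=7 → Tm = 2·6 + 4·11 = 56°C.
Reverse: A=5 T=5 G=6 C=3 → Tm = 2·10 + 4·9 = 56°C.
|ΔTm| = |56 − 56| = 0°C, ≤ 4°C.

|ΔTm| = 0°C; the pair is acceptable.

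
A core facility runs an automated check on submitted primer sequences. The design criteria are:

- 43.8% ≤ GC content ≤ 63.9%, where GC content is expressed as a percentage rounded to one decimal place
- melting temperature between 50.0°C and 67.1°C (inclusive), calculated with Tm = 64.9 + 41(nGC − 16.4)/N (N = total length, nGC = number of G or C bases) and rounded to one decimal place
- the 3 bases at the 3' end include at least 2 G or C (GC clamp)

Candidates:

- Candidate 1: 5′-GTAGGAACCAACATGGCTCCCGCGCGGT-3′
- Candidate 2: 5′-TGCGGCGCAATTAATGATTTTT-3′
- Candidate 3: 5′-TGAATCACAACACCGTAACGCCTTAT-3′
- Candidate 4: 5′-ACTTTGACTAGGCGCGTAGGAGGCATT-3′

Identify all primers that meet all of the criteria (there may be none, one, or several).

None of the candidates satisfy all criteria.

Candidate 1 (28 nt, A=6 T=4 G=9 C=9): GC 18/28 = 64.3%, outside 43.8–63.9% ✗; Tm = 64.9 + 41·(18 − 16.4)/28 = 67.2°C, outside 50.0–67.1°C ✗; 3' end GGT has 2 G/C ✓ — fails.
Candidate 2 (22 nt, A=5 T=9 G=5 C=3): GC 8/22 = 36.4%, outside 43.8–63.9% ✗; Tm = 64.9 + 41·(8 − 16.4)/22 = 49.2°C, outside 50.0–67.1°C ✗; 3' end TTT has 0 G/C, need ≥2 ✗ — fails.
Candidate 3 (26 nt, A=9 T=6 G=3 C=8): GC 11/26 = 42.3%, outside 43.8–63.9% ✗; Tm = 64.9 + 41·(11 − 16.4)/26 = 56.4°C ✓; 3' end TAT has 0 G/C, need ≥2 ✗ — fails.
Candidate 4 (27 nt, A=6 T=7 G=9 C=5): GC 14/27 = 51.9% ✓; Tm = 64.9 + 41·(14 − 16.4)/27 = 61.3°C ✓; 3' end ATT has 0 G/C, need ≥2 ✗ — fails.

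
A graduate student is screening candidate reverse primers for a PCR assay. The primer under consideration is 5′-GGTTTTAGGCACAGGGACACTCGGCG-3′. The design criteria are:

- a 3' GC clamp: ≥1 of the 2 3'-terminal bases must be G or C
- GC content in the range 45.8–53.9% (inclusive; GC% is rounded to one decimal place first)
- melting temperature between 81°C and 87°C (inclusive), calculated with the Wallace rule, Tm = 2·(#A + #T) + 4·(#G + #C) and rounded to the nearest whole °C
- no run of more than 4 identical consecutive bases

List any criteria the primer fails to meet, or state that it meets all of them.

Base counts: A=5, T=5, G=10, C=6 (length 26).
GC clamp: 3' end CG has 2 G/C ✓
GC content: GC 16/26 = 61.5%, outside 45.8–53.9% ✗
Tm: Tm = 2·10 + 4·16 = 84°C ✓
homopolymer run: longest run = 4 ✓

Fails: GC content.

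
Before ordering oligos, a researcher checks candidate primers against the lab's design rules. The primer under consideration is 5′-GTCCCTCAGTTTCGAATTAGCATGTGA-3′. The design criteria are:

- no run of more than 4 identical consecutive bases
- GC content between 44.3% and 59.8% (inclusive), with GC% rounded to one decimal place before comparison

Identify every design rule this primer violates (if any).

Meets all criteria.

Base counts: A=6, T=9, G=6, C=6 (length 27).
homopolymer run: longest run = 3 ✓
GC content: GC 12/27 = 44.4% ✓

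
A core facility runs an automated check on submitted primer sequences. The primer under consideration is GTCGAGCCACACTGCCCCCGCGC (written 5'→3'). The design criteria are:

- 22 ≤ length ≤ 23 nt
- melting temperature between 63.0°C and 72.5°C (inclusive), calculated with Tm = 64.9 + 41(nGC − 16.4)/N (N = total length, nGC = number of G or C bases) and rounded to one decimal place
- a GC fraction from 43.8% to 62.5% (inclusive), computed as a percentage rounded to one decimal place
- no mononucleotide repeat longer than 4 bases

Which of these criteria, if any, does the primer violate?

Fails: GC content, homopolymer run.

Base counts: A=3, T=2, G=6, C=12 (length 23).
length: length 23 ✓
Tm: Tm = 64.9 + 41·(18 − 16.4)/23 = 67.8°C ✓
GC content: GC 18/23 = 78.3%, outside 43.8–62.5% ✗
homopolymer run: longest run = 5, exceeds 4 ✗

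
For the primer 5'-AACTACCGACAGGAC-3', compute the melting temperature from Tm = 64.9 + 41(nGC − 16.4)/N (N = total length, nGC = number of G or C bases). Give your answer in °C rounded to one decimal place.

Base counts: A=6, T=1, G=3, C=5; G+C = 8, N = 15.
Tm = 64.9 + 41·(8 − 16.4)/15 = 64.9 + -344.40/15 = 41.9°C.

41.9°C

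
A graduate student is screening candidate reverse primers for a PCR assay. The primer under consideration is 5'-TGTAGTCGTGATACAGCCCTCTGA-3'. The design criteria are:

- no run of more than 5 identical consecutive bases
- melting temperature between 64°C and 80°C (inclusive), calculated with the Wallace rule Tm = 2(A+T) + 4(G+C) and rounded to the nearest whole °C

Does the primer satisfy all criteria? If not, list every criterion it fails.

Base counts: A=5, T=7, G=6, C=6 (length 24).
homopolymer run: longest run = 3 ✓
Tm: Tm = 2·12 + 4·12 = 72°C ✓

Meets all criteria.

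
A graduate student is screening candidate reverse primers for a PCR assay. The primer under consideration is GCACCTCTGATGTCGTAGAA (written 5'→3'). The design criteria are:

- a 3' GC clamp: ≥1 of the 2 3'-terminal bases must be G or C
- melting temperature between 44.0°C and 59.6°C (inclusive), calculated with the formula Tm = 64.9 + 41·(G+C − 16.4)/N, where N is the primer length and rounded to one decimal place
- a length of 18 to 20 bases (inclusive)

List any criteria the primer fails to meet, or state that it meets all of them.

Base counts: A=5, T=5, G=5, C=5 (length 20).
GC clamp: 3' end AA has 0 G/C, need ≥1 ✗
Tm: Tm = 64.9 + 41·(10 − 16.4)/20 = 51.8°C ✓
length: length 20 ✓

Fails: GC clamp.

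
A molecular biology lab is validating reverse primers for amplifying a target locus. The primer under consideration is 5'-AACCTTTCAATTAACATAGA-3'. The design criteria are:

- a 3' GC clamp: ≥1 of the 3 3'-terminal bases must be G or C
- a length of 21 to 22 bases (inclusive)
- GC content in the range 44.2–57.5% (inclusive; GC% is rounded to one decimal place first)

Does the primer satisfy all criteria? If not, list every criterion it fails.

Fails: length, GC content.

Base counts: A=9, T=6, G=1, C=4 (length 20).
GC clamp: 3' end AGA has 1 G/C ✓
length: length 20, outside 21–22 ✗
GC content: GC 5/20 = 25.0%, outside 44.2–57.5% ✗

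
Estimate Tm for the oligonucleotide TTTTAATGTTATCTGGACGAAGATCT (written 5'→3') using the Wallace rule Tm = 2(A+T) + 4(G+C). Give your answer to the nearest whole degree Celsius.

68°C

Base counts: A=7, T=11, G=5, C=3 (length 26).
Tm = 2·(7+11) + 4·(5+3) = 2·18 + 4·8 = 36 + 32 = 68°C.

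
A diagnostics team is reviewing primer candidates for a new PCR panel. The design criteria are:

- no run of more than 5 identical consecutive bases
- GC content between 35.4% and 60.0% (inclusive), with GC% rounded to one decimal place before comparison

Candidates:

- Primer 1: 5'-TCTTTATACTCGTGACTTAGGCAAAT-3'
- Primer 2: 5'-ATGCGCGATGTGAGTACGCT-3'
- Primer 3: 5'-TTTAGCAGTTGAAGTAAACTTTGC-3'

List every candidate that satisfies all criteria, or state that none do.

Primer 1 (26 nt, A=7 T=10 G=4 C=5): longest run = 3 ✓; GC 9/26 = 34.6%, outside 35.4–60.0% ✗ — fails.
Primer 2 (20 nt, A=4 T=5 G=7 C=4): longest run = 1 ✓; GC 11/20 = 55.0% ✓ — passes.
Primer 3 (24 nt, A=7 T=9 G=5 C=3): longest run = 3 ✓; GC 8/24 = 33.3%, outside 35.4–60.0% ✗ — fails.

Primer 2 only.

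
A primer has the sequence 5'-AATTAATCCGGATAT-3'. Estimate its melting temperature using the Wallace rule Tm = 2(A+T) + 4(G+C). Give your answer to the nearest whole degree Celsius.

Base counts: A=6, T=5, G=2, C=2 (length 15).
Tm = 2·(6+5) + 4·(2+2) = 2·11 + 4·4 = 22 + 16 = 38°C.

38°C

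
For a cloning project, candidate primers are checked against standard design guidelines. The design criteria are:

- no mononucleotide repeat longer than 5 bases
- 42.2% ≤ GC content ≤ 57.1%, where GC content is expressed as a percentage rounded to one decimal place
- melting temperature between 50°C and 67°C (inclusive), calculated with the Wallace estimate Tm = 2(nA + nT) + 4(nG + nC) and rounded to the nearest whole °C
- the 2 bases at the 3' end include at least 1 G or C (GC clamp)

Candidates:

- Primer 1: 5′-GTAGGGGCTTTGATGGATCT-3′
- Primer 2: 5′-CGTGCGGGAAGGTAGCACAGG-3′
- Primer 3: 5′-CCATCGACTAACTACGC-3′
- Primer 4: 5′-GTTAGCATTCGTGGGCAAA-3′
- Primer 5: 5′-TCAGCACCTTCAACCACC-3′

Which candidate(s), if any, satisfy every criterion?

Primer 1, Primer 3 and Primer 5.

Primer 1 (20 nt, A=3 T=7 G=8 C=2): longest run = 4 ✓; GC 10/20 = 50.0% ✓; Tm = 2·10 + 4·10 = 60°C ✓; 3' end CT has 1 G/C ✓ — passes.
Primer 2 (21 nt, A=5 T=2 G=10 C=4): longest run = 3 ✓; GC 14/21 = 66.7%, outside 42.2–57.1% ✗; Tm = 2·7 + 4·14 = 70°C, outside 50–67°C ✗; 3' end GG has 2 G/C ✓ — fails.
Primer 3 (17 nt, A=5 T=3 G=2 C=7): longest run = 2 ✓; GC 9/17 = 52.9% ✓; Tm = 2·8 + 4·9 = 52°C ✓; 3' end GC has 2 G/C ✓ — passes.
Primer 4 (19 nt, A=5 T=5 G=6 C=3): longest run = 3 ✓; GC 9/19 = 47.4% ✓; Tm = 2·10 + 4·9 = 56°C ✓; 3' end AA has 0 G/C, need ≥1 ✗ — fails.
Primer 5 (18 nt, A=5 T=3 G=1 C=9): longest run = 2 ✓; GC 10/18 = 55.6% ✓; Tm = 2·8 + 4·10 = 56°C ✓; 3' end CC has 2 G/C ✓ — passes.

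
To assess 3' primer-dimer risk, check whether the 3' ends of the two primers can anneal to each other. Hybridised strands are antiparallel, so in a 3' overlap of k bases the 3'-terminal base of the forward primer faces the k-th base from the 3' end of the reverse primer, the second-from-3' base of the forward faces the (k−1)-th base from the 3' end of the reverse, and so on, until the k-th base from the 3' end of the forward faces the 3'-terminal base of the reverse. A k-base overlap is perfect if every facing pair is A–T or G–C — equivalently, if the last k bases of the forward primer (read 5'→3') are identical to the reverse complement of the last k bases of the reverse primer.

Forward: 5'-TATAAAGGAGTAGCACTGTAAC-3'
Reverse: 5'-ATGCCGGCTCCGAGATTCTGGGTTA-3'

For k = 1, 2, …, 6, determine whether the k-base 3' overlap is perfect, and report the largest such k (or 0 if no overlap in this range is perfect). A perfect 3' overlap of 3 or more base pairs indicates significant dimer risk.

Longest perfect overlap: 4 complementary base pairs; significant dimer risk (threshold 3).

Last 6 bases (5'→3') — forward …TGTAAC, reverse …GGGTTA.
Reverse complement of the reverse primer's last 6 bases: TAACCC; its first k bases are the reverse complement of the reverse primer's last k bases, so a perfect k-base overlap needs the forward primer's last k bases to equal them.
Comparing (forward last k vs required): k=1: C vs T ✗; k=2: AC vs TA ✗; k=3: AAC vs TAA ✗; k=4: TAAC vs TAAC ✓; k=5: GTAAC vs TAACC ✗; k=6: TGTAAC vs TAACCC ✗.
Only k = 4 is perfect, so the longest perfect 3' overlap is 4.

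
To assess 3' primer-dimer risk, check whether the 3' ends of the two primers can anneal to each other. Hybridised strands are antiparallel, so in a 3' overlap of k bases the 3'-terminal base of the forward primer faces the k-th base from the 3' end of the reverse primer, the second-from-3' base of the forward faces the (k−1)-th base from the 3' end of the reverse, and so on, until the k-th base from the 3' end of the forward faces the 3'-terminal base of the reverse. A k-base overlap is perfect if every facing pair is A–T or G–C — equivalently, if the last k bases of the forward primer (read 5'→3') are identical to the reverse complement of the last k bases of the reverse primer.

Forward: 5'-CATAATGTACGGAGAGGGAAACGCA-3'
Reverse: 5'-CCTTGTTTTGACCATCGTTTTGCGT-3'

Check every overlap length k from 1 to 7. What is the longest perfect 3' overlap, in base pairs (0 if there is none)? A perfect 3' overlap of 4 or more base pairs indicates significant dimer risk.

Last 7 bases (5'→3') — forward …AAACGCA, reverse …TTTGCGT.
Reverse complement of the reverse primer's last 7 bases: ACGCAAA; its first k bases are the reverse complement of the reverse primer's last k bases, so a perfect k-base overlap needs the forward primer's last k bases to equal them.
Comparing (forward last k vs required): k=1: A vs A ✓; k=2: CA vs AC ✗; k=3: GCA vs ACG ✗; k=4: CGCA vs ACGC ✗; k=5: ACGCA vs ACGCA ✓; k=6: AACGCA vs ACGCAA ✗; k=7: AAACGCA vs ACGCAAA ✗.
Perfect overlaps at k = 1, 5; the largest is 5.

Longest perfect overlap: 5 complementary base pairs; significant dimer risk (threshold 4).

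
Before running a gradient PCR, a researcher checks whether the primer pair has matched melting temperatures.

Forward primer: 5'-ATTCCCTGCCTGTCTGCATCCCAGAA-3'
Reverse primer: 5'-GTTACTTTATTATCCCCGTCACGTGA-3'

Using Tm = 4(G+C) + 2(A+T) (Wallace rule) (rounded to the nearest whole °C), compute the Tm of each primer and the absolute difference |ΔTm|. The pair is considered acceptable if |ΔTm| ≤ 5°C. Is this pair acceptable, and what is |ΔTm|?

Forward: A=5 T=7 G=4 C=10 → Tm = 2·12 + 4·14 = 80°C.
Reverse: A=5 T=10 G=4 C=7 → Tm = 2·15 + 4·11 = 74°C.
|ΔTm| = |80 − 74| = 6°C, > 5°C.

|ΔTm| = 6°C; the pair is not acceptable.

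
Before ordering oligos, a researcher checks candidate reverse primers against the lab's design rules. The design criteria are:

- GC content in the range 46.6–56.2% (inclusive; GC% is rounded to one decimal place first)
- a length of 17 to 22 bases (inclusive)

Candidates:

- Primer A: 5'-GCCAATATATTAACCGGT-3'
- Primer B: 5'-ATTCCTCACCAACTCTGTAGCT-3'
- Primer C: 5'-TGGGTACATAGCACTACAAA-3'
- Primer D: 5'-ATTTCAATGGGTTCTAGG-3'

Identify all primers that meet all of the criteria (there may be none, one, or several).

Primer A (18 nt, A=6 T=5 G=3 C=4): GC 7/18 = 38.9%, outside 46.6–56.2% ✗; length 18 ✓ — fails.
Primer B (22 nt, A=5 T=7 G=2 C=8): GC 10/22 = 45.5%, outside 46.6–56.2% ✗; length 22 ✓ — fails.
Primer C (20 nt, A=8 T=4 G=4 C=4): GC 8/20 = 40.0%, outside 46.6–56.2% ✗; length 20 ✓ — fails.
Primer D (18 nt, A=4 T=7 G=5 C=2): GC 7/18 = 38.9%, outside 46.6–56.2% ✗; length 18 ✓ — fails.

None of the candidates satisfy all criteria.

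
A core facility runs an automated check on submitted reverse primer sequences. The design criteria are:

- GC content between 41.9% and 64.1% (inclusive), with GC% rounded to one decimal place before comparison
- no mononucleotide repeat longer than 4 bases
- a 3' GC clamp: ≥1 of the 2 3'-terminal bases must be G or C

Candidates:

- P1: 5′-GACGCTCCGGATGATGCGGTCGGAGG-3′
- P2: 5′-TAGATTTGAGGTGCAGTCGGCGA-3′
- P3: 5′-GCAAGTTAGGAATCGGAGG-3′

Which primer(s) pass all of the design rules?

P2 and P3.

P1 (26 nt, A=4 T=4 G=12 C=6): GC 18/26 = 69.2%, outside 41.9–64.1% ✗; longest run = 2 ✓; 3' end GG has 2 G/C ✓ — fails.
P2 (23 nt, A=5 T=6 G=9 C=3): GC 12/23 = 52.2% ✓; longest run = 3 ✓; 3' end GA has 1 G/C ✓ — passes.
P3 (19 nt, A=6 T=3 G=8 C=2): GC 10/19 = 52.6% ✓; longest run = 2 ✓; 3' end GG has 2 G/C ✓ — passes.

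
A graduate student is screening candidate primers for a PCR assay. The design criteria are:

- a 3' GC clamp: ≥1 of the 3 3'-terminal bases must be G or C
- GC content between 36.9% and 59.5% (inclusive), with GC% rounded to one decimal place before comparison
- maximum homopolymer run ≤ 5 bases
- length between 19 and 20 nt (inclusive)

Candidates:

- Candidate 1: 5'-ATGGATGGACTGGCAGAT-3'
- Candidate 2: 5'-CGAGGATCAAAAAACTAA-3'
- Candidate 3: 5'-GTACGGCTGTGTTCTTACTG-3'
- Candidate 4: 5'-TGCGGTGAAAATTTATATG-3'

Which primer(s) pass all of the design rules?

Candidate 1 (18 nt, A=5 T=4 G=7 C=2): 3' end GAT has 1 G/C ✓; GC 9/18 = 50.0% ✓; longest run = 2 ✓; length 18, outside 19–20 ✗ — fails.
Candidate 2 (18 nt, A=10 T=2 G=3 C=3): 3' end TAA has 0 G/C, need ≥1 ✗; GC 6/18 = 33.3%, outside 36.9–59.5% ✗; longest run = 6, exceeds 5 ✗; length 18, outside 19–20 ✗ — fails.
Candidate 3 (20 nt, A=2 T=8 G=6 C=4): 3' end CTG has 2 G/C ✓; GC 10/20 = 50.0% ✓; longest run = 2 ✓; length 20 ✓ — passes.
Candidate 4 (19 nt, A=6 T=7 G=5 C=1): 3' end ATG has 1 G/C ✓; GC 6/19 = 31.6%, outside 36.9–59.5% ✗; longest run = 4 ✓; length 19 ✓ — fails.

Candidate 3 only.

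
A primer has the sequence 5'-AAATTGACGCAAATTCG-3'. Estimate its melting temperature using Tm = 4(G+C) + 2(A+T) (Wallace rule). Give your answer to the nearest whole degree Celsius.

46°C

Base counts: A=7, T=4, G=3, C=3 (length 17).
Tm = 2·(7+4) + 4·(3+3) = 2·11 + 4·6 = 22 + 24 = 46°C.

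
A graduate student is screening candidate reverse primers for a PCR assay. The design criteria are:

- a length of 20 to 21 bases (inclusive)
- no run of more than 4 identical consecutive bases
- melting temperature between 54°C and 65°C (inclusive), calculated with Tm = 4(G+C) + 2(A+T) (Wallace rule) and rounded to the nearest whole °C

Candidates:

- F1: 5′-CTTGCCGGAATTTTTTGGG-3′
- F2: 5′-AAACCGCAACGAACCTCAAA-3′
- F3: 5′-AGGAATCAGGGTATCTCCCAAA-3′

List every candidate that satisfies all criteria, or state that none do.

F1 (19 nt, A=2 T=8 G=6 C=3): length 19, outside 20–21 ✗; longest run = 6, exceeds 4 ✗; Tm = 2·10 + 4·9 = 56°C ✓ — fails.
F2 (20 nt, A=10 T=1 G=2 C=7): length 20 ✓; longest run = 3 ✓; Tm = 2·11 + 4·9 = 58°C ✓ — passes.
F3 (22 nt, A=8 T=4 G=5 C=5): length 22, outside 20–21 ✗; longest run = 3 ✓; Tm = 2·12 + 4·10 = 64°C ✓ — fails.

F2 only.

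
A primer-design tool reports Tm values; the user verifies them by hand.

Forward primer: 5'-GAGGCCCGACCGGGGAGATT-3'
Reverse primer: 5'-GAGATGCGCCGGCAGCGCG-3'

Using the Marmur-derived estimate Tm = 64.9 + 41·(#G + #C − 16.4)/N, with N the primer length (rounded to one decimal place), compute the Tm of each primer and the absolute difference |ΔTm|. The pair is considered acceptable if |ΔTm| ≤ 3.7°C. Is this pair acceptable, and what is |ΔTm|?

|ΔTm| = 1.9°C; the pair is acceptable.

Forward: G+C = 14, N = 20 → Tm = 64.9 + 41·(14 − 16.4)/20 = 60.0°C.
Reverse: G+C = 15, N = 19 → Tm = 64.9 + 41·(15 − 16.4)/19 = 61.9°C.
|ΔTm| = |60.0 − 61.9| = 1.9°C, ≤ 3.7°C.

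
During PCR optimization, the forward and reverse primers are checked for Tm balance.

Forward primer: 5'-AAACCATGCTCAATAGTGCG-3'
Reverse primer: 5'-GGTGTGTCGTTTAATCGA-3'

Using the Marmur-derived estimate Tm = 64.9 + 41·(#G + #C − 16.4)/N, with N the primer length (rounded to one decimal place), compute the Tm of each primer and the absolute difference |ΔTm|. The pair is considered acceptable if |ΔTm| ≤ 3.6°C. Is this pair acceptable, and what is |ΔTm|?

|ΔTm| = 3.9°C; the pair is not acceptable.

Forward: G+C = 9, N = 20 → Tm = 64.9 + 41·(9 − 16.4)/20 = 49.7°C.
Reverse: G+C = 8, N = 18 → Tm = 64.9 + 41·(8 − 16.4)/18 = 45.8°C.
|ΔTm| = |49.7 − 45.8| = 3.9°C, > 3.6°C.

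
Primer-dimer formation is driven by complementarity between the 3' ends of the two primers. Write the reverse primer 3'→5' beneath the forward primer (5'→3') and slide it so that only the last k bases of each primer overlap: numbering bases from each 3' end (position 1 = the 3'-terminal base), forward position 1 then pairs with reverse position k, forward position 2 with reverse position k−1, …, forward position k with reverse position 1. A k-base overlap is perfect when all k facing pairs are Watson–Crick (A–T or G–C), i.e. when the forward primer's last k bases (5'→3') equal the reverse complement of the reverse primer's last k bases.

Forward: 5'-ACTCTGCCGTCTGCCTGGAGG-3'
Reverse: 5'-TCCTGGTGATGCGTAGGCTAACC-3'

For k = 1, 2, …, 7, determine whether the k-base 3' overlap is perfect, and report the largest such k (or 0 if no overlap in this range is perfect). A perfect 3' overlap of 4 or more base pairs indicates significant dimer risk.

Longest perfect overlap: 2 complementary base pairs; below the dimer-risk threshold (threshold 4).

Last 7 bases (5'→3') — forward …CTGGAGG, reverse …GCTAACC.
Reverse complement of the reverse primer's last 7 bases: GGTTAGC; its first k bases are the reverse complement of the reverse primer's last k bases, so a perfect k-base overlap needs the forward primer's last k bases to equal them.
Comparing (forward last k vs required): k=1: G vs G ✓; k=2: GG vs GG ✓; k=3: AGG vs GGT ✗; k=4: GAGG vs GGTT ✗; k=5: GGAGG vs GGTTA ✗; k=6: TGGAGG vs GGTTAG ✗; k=7: CTGGAGG vs GGTTAGC ✗.
Perfect overlaps at k = 1, 2; the largest is 2.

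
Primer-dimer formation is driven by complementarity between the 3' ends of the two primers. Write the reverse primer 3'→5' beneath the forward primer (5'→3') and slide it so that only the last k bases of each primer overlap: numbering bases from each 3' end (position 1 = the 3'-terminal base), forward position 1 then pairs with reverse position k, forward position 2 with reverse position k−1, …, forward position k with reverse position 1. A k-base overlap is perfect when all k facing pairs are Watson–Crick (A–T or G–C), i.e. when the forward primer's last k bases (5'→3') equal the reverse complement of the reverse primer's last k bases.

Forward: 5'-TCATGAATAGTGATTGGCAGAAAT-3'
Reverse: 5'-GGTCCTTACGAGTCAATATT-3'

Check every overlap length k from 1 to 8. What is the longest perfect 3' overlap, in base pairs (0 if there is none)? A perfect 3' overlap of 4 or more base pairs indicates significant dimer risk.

Longest perfect overlap: 3 complementary base pairs; below the dimer-risk threshold (threshold 4).

Last 8 bases (5'→3') — forward …GCAGAAAT, reverse …TCAATATT.
Reverse complement of the reverse primer's last 8 bases: AATATTGA; its first k bases are the reverse complement of the reverse primer's last k bases, so a perfect k-base overlap needs the forward primer's last k bases to equal them.
Comparing (forward last k vs required): k=1: T vs A ✗; k=2: AT vs AA ✗; k=3: AAT vs AAT ✓; k=4: AAAT vs AATA ✗; k=5: GAAAT vs AATAT ✗; k=6: AGAAAT vs AATATT ✗; k=7: CAGAAAT vs AATATTG ✗; k=8: GCAGAAAT vs AATATTGA ✗.
Only k = 3 is perfect, so the longest perfect 3' overlap is 3.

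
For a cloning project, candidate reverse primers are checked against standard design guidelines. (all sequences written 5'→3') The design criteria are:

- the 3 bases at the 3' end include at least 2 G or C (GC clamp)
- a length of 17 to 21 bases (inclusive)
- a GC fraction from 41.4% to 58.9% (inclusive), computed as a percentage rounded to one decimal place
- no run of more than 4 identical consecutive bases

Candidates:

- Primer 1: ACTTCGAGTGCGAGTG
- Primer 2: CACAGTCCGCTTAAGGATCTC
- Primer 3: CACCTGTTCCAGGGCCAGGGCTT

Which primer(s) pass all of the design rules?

Primer 1 (16 nt, A=3 T=4 G=6 C=3): 3' end GTG has 2 G/C ✓; length 16, outside 17–21 ✗; GC 9/16 = 56.3% ✓; longest run = 2 ✓ — fails.
Primer 2 (21 nt, A=5 T=5 G=4 C=7): 3' end CTC has 2 G/C ✓; length 21 ✓; GC 11/21 = 52.4% ✓; longest run = 2 ✓ — passes.
Primer 3 (23 nt, A=3 T=5 G=7 C=8): 3' end CTT has 1 G/C, need ≥2 ✗; length 23, outside 17–21 ✗; GC 15/23 = 65.2%, outside 41.4–58.9% ✗; longest run = 3 ✓ — fails.

Primer 2 only.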